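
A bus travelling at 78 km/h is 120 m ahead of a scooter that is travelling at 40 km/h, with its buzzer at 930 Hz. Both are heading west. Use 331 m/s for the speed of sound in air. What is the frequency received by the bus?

899 Hz

40 km/h = 11.11 m/s; 78 km/h = 21.67 m/s.
The bus is ahead, so the scooter is moving toward it while the bus is moving away from the scooter.
With source approaching and observer receding, f' = f · (v − v_o)/(v − v_s).
f' = 930 × (331 − 21.67)/(331 − 11.11) = 930 × 309.33/319.89 ≈ 899 Hz.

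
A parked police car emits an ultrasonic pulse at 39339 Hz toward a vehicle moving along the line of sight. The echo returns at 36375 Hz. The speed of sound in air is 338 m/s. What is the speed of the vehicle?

Double Doppler shift off a moving reflector: f₂ = f₀ · (v + u)/(v − u) (u > 0 toward emitter).
Rearranging, u = v · (f₂ − f₀)/(f₂ + f₀) = 338 × -2964/75714 ≈ -13.2 m/s.
So the vehicle is moving at 13.2 m/s away from the emitter.

13.2 m/s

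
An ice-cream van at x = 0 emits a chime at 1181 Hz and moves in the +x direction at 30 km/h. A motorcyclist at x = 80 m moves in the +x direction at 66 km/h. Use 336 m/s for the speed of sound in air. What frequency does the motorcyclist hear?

1145 Hz

30 km/h = 8.333 m/s; 66 km/h = 18.33 m/s.
The observer lies on the +x side, so the source is heading toward the observer and the observer is heading away from the source.
Both move, so f' = f · (v − v_o)/(v − v_s).
f' = 1181 × (336 − 18.33)/(336 − 8.333) = 1181 × 317.67/327.67 ≈ 1145 Hz.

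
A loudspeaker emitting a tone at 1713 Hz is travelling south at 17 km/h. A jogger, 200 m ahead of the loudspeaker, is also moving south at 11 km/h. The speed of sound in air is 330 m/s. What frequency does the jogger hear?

1722 Hz

17 km/h = 4.722 m/s; 11 km/h = 3.056 m/s.
The jogger is ahead, so the loudspeaker is moving toward it while the jogger is moving away from the loudspeaker.
With source approaching and observer receding, f' = f · (v − v_o)/(v − v_s).
f' = 1713 × (330 − 3.056)/(330 − 4.722) = 1713 × 326.94/325.28 ≈ 1722 Hz.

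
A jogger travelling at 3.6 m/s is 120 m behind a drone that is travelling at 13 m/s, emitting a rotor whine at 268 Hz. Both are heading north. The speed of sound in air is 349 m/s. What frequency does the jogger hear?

261 Hz

The jogger is behind, so the drone is moving away from it while the jogger is moving toward the drone.
General Doppler shift: f' = f · (v + v_o)/(v + v_s).
f' = 268 × (349 + 3.6)/(349 + 13) = 268 × 352.6/362 ≈ 261 Hz.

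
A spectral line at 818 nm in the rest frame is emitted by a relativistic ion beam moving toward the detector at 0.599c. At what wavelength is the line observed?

409.6 nm

Relativistic Doppler for wavelength: λ' = λ₀ · √((1 − β)/(1 + β)).
λ' = 818 × √(0.4010/1.5990) = 818 × 0.50078 ≈ 409.6 nm.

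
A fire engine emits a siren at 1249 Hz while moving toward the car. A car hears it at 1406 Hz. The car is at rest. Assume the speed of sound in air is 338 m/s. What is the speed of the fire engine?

38 m/s

f' = f · v/(v − v_s) ⇒ v_s = v · |1 − f/f'|.
v_s = 338 × |1 − 1249/1406| = 338 × 0.1117 ≈ 38 m/s.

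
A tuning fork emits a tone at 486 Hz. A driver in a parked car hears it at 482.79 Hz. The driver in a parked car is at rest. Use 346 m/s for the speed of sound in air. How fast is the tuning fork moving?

2.30 m/s

f' < f, so the tuning fork is receding.
f' = f · v/(v + v_s) ⇒ v_s = v · |1 − f/f'|.
v_s = 346 × |1 − 486/482.79| = 346 × 0.006649 ≈ 2.30 m/s.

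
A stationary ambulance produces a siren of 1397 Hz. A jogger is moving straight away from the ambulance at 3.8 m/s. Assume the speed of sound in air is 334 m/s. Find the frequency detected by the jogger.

Moving observer, stationary source: f' = f · (v − v_o)/v.
f' = 1397 × (334 − 3.8)/334 = 1397 × 330.2/334 ≈ 1381 Hz.

1381 Hz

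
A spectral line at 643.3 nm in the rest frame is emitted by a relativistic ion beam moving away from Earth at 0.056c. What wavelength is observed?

Relativistic Doppler for wavelength: λ' = λ₀ · √((1 + β)/(1 − β)).
λ' = 643.3 × √(1.0560/0.9440) = 643.3 × 1.05766 ≈ 680.4 nm.

680.4 nm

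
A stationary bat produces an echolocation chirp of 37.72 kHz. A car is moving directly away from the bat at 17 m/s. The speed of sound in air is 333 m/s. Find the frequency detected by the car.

Only the observer moves, away from the source, so f' = f · (v − v_o)/v.
f' = 37.72 × (333 − 17)/333 = 37.72 × 316/333 ≈ 35.8 kHz.

35.8 kHz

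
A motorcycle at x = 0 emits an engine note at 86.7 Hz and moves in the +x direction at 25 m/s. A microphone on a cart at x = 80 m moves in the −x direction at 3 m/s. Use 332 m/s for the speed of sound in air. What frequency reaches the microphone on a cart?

The observer lies on the +x side, so the source is heading toward the observer and the observer is heading toward the source.
With source approaching and observer approaching, f' = f · (v + v_o)/(v − v_s).
f' = 86.7 × (332 + 3)/(332 − 25) = 86.7 × 335/307 ≈ 95 Hz.

95 Hz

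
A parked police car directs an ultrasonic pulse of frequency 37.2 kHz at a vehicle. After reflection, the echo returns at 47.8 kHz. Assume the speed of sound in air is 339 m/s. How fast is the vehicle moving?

42 m/s

Double Doppler shift off a moving reflector: f₂ = f₀ · (v + u)/(v − u) (u > 0 toward emitter).
Rearranging, u = v · (f₂ − f₀)/(f₂ + f₀) = 339 × 10.6/85.0 ≈ 42 m/s.
So the vehicle is moving at 42 m/s toward the emitter.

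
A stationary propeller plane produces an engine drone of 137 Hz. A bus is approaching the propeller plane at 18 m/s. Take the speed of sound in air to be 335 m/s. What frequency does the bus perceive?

Moving observer, stationary source: f' = f · (v + v_o)/v.
f' = 137 × (335 + 18)/335 = 137 × 353/335 ≈ 144 Hz.

144 Hz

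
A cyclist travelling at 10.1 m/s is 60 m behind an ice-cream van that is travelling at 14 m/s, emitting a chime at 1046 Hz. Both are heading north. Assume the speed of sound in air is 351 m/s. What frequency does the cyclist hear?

The cyclist is behind, so the ice-cream van is moving away from it while the cyclist is moving toward the ice-cream van.
Both move, so f' = f · (v + v_o)/(v + v_s).
f' = 1046 × (351 + 10.1)/(351 + 14) = 1046 × 361.1/365 ≈ 1035 Hz.

1035 Hz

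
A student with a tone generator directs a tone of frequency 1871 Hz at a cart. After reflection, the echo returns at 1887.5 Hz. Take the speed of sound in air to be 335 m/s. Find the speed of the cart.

1.47 m/s

Double Doppler shift off a moving reflector: f₂ = f₀ · (v + u)/(v − u) (u > 0 toward emitter).
Rearranging, u = v · (f₂ − f₀)/(f₂ + f₀) = 335 × 16.5/3758.5 ≈ 1.47 m/s.
So the cart is moving at 1.47 m/s toward the emitter.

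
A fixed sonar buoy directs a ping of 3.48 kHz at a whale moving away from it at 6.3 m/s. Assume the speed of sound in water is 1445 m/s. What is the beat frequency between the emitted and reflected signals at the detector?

At the whale (a moving observer), f₁ = f₀ · (v − u)/v = 3.48 × 1438.7/1445 ≈ 3.4648 kHz.
The reflection then acts as a moving source: f₂ = f₁ · v/(v + u) ≈ 3.4498 kHz.
Equivalently f₂ = f₀ · (v − u)/(v + u).
Beat frequency (with f₀ = 3480 Hz): |f₂ − f₀| = 2u·f₀/(v + u) = 2 × 6.3 × 3480/1451.3 ≈ 30.2 Hz.

30.2 Hz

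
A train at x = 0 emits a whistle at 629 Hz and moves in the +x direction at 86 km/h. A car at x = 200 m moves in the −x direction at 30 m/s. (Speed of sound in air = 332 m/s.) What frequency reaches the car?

86 km/h = 23.89 m/s.
The observer lies on the +x side, so the source is heading toward the observer and the observer is heading toward the source.
With source approaching and observer approaching, f' = f · (v + v_o)/(v − v_s).
f' = 629 × (332 + 30)/(332 − 23.89) = 629 × 362/308.11 ≈ 739 Hz.

739 Hz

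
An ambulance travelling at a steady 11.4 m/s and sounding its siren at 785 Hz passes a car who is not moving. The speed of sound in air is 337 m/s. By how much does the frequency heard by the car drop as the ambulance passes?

53.2 Hz

Approaching: f₁ = f · v/(v − v_s) = 785 × 337/325.6 ≈ 812.5 Hz.
Receding: f₂ = f · v/(v + v_s) = 785 × 337/348.4 ≈ 759.3 Hz.
Drop: f₁ − f₂ = 2f·v·v_s/(v² − v_s²) = 2 × 785 × 337 × 11.4/(337² − 11.4²) ≈ 53.2 Hz.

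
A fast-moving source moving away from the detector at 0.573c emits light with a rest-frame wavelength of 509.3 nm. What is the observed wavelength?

977.5 nm

Relativistic Doppler for wavelength: λ' = λ₀ · √((1 + β)/(1 − β)).
λ' = 509.3 × √(1.5730/0.4270) = 509.3 × 1.91933 ≈ 977.5 nm.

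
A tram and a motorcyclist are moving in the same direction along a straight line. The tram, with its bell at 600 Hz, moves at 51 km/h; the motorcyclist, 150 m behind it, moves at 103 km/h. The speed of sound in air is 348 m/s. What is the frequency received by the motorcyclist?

624 Hz

51 km/h = 14.17 m/s; 103 km/h = 28.61 m/s.
The motorcyclist is behind, so the tram is moving away from it while the motorcyclist is moving toward the tram.
General Doppler shift: f' = f · (v + v_o)/(v + v_s).
f' = 600 × (348 + 28.61)/(348 + 14.17) = 600 × 376.61/362.17 ≈ 624 Hz.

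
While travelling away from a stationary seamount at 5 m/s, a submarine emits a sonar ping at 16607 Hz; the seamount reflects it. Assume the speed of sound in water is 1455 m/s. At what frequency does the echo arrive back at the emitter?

16493 Hz

The seamount receives the sound from a moving source: f₁ = f₀ · v/(v + v_e) = 16607 × 1455/1460 ≈ 16550 Hz.
On the return leg the submarine is a moving observer: f₂ = f₁ · (v − v_e)/v = 16550 × 1450/1455 ≈ 16493 Hz.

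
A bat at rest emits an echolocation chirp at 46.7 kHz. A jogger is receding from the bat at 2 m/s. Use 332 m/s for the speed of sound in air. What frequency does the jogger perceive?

Moving observer, stationary source: f' = f · (v − v_o)/v.
f' = 46.7 × (332 − 2)/332 = 46.7 × 330/332 ≈ 46.4 kHz.

46.4 kHz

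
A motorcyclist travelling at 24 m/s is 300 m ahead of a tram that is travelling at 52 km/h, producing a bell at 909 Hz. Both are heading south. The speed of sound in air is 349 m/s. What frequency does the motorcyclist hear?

883 Hz

52 km/h = 14.44 m/s.
The motorcyclist is ahead, so the tram is moving toward it while the motorcyclist is moving away from the tram.
General Doppler shift: f' = f · (v − v_o)/(v − v_s).
f' = 909 × (349 − 24)/(349 − 14.44) = 909 × 325/334.56 ≈ 883 Hz.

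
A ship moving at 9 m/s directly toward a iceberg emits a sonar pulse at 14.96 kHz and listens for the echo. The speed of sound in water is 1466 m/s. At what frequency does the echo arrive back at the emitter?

15.14 kHz

The iceberg receives the sound from a moving source: f₁ = f₀ · v/(v − v_e) = 14.96 × 1466/1457 ≈ 15.05 kHz.
On the return leg the ship is a moving observer: f₂ = f₁ · (v + v_e)/v = 15.05 × 1475/1466 ≈ 15.14 kHz.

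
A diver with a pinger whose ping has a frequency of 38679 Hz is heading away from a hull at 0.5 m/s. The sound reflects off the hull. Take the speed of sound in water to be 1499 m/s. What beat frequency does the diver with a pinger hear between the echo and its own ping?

The hull receives the sound from a moving source: f₁ = f₀ · v/(v + v_e) = 38679 × 1499/1499.5 ≈ 38666.1 Hz.
On the return leg the diver with a pinger is a moving observer: f₂ = f₁ · (v − v_e)/v = 38666.1 × 1498.5/1499 ≈ 38653.2 Hz.
Beat against the emitted tone: |f₂ − f₀| = 2v_e·f₀/(v + v_e) = 2 × 0.5 × 38679/1499.5 ≈ 25.8 Hz.

25.8 Hz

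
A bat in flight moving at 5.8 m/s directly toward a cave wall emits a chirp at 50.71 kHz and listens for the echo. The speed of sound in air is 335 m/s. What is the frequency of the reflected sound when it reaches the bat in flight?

The cave wall receives the sound from a moving source: f₁ = f₀ · v/(v − v_e) = 50.71 × 335/329.2 ≈ 51.6 kHz.
On the return leg the bat in flight is a moving observer: f₂ = f₁ · (v + v_e)/v = 51.6 × 340.8/335 ≈ 52.5 kHz.

52.5 kHz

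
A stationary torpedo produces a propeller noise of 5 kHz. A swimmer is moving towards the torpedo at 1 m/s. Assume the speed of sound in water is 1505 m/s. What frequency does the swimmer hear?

Only the observer moves, toward the source, so f' = f · (v + v_o)/v.
f' = 5 × (1505 + 1)/1505 = 5 × 1506/1505 ≈ 5.00 kHz.

5.00 kHz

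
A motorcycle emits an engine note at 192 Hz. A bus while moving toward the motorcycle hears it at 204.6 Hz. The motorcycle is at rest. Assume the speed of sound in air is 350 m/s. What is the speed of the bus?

f' = f · (v + v_o)/v ⇒ v_o = v · |f'/f − 1|.
v_o = 350 × |204.6/192 − 1| = 350 × 0.06563 ≈ 23.0 m/s.

23.0 m/s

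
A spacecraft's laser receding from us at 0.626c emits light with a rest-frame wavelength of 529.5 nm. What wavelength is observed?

Relativistic Doppler for wavelength: λ' = λ₀ · √((1 + β)/(1 − β)).
λ' = 529.5 × √(1.6260/0.3740) = 529.5 × 2.08509 ≈ 1104.1 nm.

1104.1 nm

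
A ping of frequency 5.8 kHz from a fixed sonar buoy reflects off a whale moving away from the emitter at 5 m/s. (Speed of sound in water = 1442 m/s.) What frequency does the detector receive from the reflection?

At the whale (a moving observer), f₁ = f₀ · (v − u)/v = 5.8 × 1437/1442 ≈ 5.78 kHz.
The reflection then acts as a moving source: f₂ = f₁ · v/(v + u) ≈ 5.76 kHz.
Equivalently f₂ = f₀ · (v − u)/(v + u).

5.76 kHz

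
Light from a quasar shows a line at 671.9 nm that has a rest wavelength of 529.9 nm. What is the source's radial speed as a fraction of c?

λ'/λ₀ = 1.2680 > 1 (redshift), so the source is receding.
λ'/λ₀ = √((1 + β)/(1 − β)) for a receding source ⇒ β = (r² − 1)/(r² + 1) with r = λ'/λ₀.
β = (1.6078 − 1)/(1.6078 + 1) ≈ 0.233.

0.233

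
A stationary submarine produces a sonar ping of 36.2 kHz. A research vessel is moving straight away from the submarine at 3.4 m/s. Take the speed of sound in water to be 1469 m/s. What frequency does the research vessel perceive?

Only the observer moves, away from the source, so f' = f · (v − v_o)/v.
f' = 36.2 × (1469 − 3.4)/1469 = 36.2 × 1465.6/1469 ≈ 36.1 kHz.

36.1 kHz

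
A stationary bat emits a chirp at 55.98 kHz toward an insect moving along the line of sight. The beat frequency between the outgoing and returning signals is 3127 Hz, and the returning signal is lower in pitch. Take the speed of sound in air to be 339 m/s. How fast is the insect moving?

Double Doppler shift off a moving reflector: f₂ = f₀ · (v + u)/(v − u) (u > 0 toward emitter).
Returning signal is lower, so f₂ = f₀ − Δf = 55980 − 3127 = 52853 Hz.
Rearranging, u = v · (f₂ − f₀)/(f₂ + f₀) = 339 × -3127/108833 ≈ -9.7 m/s.
So the insect is moving at 9.7 m/s away from the emitter.

9.7 m/s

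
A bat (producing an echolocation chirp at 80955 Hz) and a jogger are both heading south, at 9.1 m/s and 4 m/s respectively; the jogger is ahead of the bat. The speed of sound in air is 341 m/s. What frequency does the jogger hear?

The jogger is ahead, so the bat is moving toward it while the jogger is moving away from the bat.
Both move, so f' = f · (v − v_o)/(v − v_s).
f' = 80955 × (341 − 4)/(341 − 9.1) = 80955 × 337/331.9 ≈ 82199 Hz.

82199 Hz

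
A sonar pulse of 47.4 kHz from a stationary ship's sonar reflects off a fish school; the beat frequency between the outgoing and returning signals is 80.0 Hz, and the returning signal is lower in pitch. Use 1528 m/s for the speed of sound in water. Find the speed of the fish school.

Double Doppler shift off a moving reflector: f₂ = f₀ · (v + u)/(v − u) (u > 0 toward emitter).
Returning signal is lower, so f₂ = f₀ − Δf = 47400 − 80 = 47320 Hz.
Rearranging, u = v · (f₂ − f₀)/(f₂ + f₀) = 1528 × -80/94720 ≈ -1.29 m/s.
So the fish school is moving at 1.29 m/s away from the emitter.

1.29 m/s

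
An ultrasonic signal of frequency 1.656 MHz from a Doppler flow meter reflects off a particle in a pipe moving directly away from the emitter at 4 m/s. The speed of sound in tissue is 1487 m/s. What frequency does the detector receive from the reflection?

1.6471 MHz

The particle in a pipe first receives the wave as a moving observer: f₁ = f₀ · (v − u)/v = 1.656 × (1487 − 4)/1487 ≈ 1.6515 MHz.
The reflection then acts as a moving source: f₂ = f₁ · v/(v + u) ≈ 1.6471 MHz.
Equivalently f₂ = f₀ · (v − u)/(v + u).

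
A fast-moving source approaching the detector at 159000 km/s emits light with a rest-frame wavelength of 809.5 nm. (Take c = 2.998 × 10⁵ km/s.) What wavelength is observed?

β = v/c = 159000/299800 = 0.5304.
Relativistic Doppler for wavelength: λ' = λ₀ · √((1 − β)/(1 + β)).
λ' = 809.5 × √(0.4696/1.5304) = 809.5 × 0.55397 ≈ 448.4 nm.

448.4 nm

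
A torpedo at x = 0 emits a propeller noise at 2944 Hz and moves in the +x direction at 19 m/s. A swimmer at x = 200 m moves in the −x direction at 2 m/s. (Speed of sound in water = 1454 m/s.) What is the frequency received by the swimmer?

2987 Hz

The observer lies on the +x side, so the source is heading toward the observer and the observer is heading toward the source.
Both move, so f' = f · (v + v_o)/(v − v_s).
f' = 2944 × (1454 + 2)/(1454 − 19) = 2944 × 1456/1435 ≈ 2987 Hz.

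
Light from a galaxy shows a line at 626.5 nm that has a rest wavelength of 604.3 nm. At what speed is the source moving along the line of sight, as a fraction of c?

λ'/λ₀ = 1.0367 > 1 (redshift), so the source is receding.
λ'/λ₀ = √((1 + β)/(1 − β)) for a receding source ⇒ β = (r² − 1)/(r² + 1) with r = λ'/λ₀.
β = (1.0748 − 1)/(1.0748 + 1) ≈ 0.036.

0.036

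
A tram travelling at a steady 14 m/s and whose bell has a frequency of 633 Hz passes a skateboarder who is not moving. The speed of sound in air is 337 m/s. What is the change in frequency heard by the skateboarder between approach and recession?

52.7 Hz

Approaching: f₁ = f · v/(v − v_s) = 633 × 337/323 ≈ 660.4 Hz.
Receding: f₂ = f · v/(v + v_s) = 633 × 337/351 ≈ 607.8 Hz.
Drop: f₁ − f₂ = 2f·v·v_s/(v² − v_s²) = 2 × 633 × 337 × 14/(337² − 14²) ≈ 52.7 Hz.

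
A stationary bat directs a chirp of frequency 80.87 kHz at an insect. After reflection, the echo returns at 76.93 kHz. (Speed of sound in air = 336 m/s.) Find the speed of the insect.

8.4 m/s

Double Doppler shift off a moving reflector: f₂ = f₀ · (v + u)/(v − u) (u > 0 toward emitter).
Rearranging, u = v · (f₂ − f₀)/(f₂ + f₀) = 336 × -3.94/157.80 ≈ -8.4 m/s.
So the insect is moving at 8.4 m/s away from the emitter.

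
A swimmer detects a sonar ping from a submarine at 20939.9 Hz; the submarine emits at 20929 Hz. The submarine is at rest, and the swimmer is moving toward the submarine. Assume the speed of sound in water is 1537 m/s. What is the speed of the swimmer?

f' = f · (v + v_o)/v ⇒ v_o = v · |f'/f − 1|.
v_o = 1537 × |20939.9/20929 − 1| = 1537 × 0.0005208 ≈ 0.80 m/s.

0.80 m/s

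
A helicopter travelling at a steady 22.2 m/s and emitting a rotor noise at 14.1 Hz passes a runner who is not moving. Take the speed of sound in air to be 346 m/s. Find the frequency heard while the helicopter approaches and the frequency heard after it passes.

15.1 Hz approaching; 13.2 Hz receding

Approaching: f₁ = f · v/(v − v_s) = 14.1 × 346/323.8 ≈ 15.1 Hz.
Receding: f₂ = f · v/(v + v_s) = 14.1 × 346/368.2 ≈ 13.2 Hz.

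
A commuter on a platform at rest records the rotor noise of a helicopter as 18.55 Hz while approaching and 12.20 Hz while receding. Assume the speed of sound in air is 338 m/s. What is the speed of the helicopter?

70 m/s

f₁/f₂ = (v + v_s)/(v − v_s), so v_s = v · (f₁ − f₂)/(f₁ + f₂).
v_s = 338 × (18.55 − 12.20)/(18.55 + 12.20) = 338 × 6.35/30.75 ≈ 70 m/s.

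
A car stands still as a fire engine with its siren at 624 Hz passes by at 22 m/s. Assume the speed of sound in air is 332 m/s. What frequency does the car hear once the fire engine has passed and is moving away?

585 Hz

Receding: f₂ = f · v/(v + v_s) = 624 × 332/354 ≈ 585 Hz.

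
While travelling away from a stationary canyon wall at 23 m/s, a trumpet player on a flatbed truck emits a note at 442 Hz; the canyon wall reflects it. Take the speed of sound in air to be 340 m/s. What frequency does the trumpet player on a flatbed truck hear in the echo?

386 Hz

The canyon wall receives the sound from a moving source: f₁ = f₀ · v/(v + v_e) = 442 × 340/363 ≈ 414 Hz.
On the return leg the trumpet player on a flatbed truck is a moving observer: f₂ = f₁ · (v − v_e)/v = 414 × 317/340 ≈ 386 Hz.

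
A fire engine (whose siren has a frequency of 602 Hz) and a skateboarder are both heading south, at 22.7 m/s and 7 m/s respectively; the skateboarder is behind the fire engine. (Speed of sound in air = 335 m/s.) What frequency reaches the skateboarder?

The skateboarder is behind, so the fire engine is moving away from it while the skateboarder is moving toward the fire engine.
With source receding and observer approaching, f' = f · (v + v_o)/(v + v_s).
f' = 602 × (335 + 7)/(335 + 22.7) = 602 × 342/357.7 ≈ 576 Hz.

576 Hz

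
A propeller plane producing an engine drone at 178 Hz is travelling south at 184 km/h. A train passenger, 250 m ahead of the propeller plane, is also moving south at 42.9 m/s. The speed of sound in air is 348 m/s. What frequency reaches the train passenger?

183 Hz

184 km/h = 51.11 m/s.
The train passenger is ahead, so the propeller plane is moving toward it while the train passenger is moving away from the propeller plane.
Both move, so f' = f · (v − v_o)/(v − v_s).
f' = 178 × (348 − 42.9)/(348 − 51.11) = 178 × 305.1/296.89 ≈ 183 Hz.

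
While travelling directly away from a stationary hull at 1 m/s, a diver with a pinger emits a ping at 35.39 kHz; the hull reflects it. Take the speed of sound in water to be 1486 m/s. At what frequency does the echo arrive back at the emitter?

35.3 kHz

The hull receives the sound from a moving source: f₁ = f₀ · v/(v + v_e) = 35.39 × 1486/1487 ≈ 35.4 kHz.
On the return leg the diver with a pinger is a moving observer: f₂ = f₁ · (v − v_e)/v = 35.4 × 1485/1486 ≈ 35.3 kHz.
Equivalently f₂ = f₀ · (v − v_e)/(v + v_e).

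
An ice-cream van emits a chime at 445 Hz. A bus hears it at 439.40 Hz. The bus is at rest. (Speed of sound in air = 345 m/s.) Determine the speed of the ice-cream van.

f' < f, so the ice-cream van is receding.
f' = f · v/(v + v_s) ⇒ v_s = v · |1 − f/f'|.
v_s = 345 × |1 − 445/439.40| = 345 × 0.01274 ≈ 4.4 m/s.

4.4 m/s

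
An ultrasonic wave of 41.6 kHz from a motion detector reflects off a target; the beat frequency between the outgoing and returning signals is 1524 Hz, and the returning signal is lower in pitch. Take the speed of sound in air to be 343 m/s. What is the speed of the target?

Double Doppler shift off a moving reflector: f₂ = f₀ · (v + u)/(v − u) (u > 0 toward emitter).
Returning signal is lower, so f₂ = f₀ − Δf = 41600 − 1524 = 40076 Hz.
Rearranging, u = v · (f₂ − f₀)/(f₂ + f₀) = 343 × -1524/81676 ≈ -6.4 m/s.
So the target is moving at 6.4 m/s away from the emitter.

6.4 m/s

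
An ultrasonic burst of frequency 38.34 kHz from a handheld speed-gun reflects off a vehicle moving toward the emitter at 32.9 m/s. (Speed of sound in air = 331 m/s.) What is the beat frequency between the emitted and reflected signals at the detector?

At the vehicle (a moving observer), f₁ = f₀ · (v + u)/v = 38.34 × 363.9/331 ≈ 42.15 kHz.
The reflection then acts as a moving source: f₂ = f₁ · v/(v − u) ≈ 46.80 kHz.
Beat frequency (with f₀ = 38340 Hz): |f₂ − f₀| = 2u·f₀/(v − u) = 2 × 32.9 × 38340/298.1 ≈ 8463 Hz.

8463 Hz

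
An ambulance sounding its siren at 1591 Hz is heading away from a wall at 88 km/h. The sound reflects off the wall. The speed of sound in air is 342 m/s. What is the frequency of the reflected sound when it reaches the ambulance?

88 km/h = 24.44 m/s.
The wall receives the sound from a moving source: f₁ = f₀ · v/(v + v_e) = 1591 × 342/366.44 ≈ 1485 Hz.
On the return leg the ambulance is a moving observer: f₂ = f₁ · (v − v_e)/v = 1485 × 317.56/342 ≈ 1379 Hz.

1379 Hz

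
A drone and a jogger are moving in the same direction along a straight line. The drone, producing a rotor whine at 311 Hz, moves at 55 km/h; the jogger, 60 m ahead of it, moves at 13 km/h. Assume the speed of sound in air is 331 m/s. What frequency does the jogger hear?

55 km/h = 15.28 m/s; 13 km/h = 3.611 m/s.
The jogger is ahead, so the drone is moving toward it while the jogger is moving away from the drone.
General Doppler shift: f' = f · (v − v_o)/(v − v_s).
f' = 311 × (331 − 3.611)/(331 − 15.28) = 311 × 327.39/315.72 ≈ 322 Hz.

322 Hz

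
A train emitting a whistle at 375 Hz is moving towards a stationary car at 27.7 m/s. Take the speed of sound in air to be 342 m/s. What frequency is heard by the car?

408 Hz

Moving source, stationary observer: f' = f · v/(v − v_s) since the source is approaching.
f' = 375 × 342/(342 − 27.7) = 375 × 342/314.3 ≈ 408 Hz.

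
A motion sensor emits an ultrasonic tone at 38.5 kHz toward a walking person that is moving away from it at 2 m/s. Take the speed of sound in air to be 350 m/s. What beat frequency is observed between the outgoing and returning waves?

The walking person first receives the wave as a moving observer: f₁ = f₀ · (v − u)/v = 38.5 × (350 − 2)/350 ≈ 38.280 kHz.
On reflection it acts as a source moving away from the stationary detector: f₂ = f₁ · v/(v + u) = 38.280 × 350/352 ≈ 38.062 kHz.
Beat frequency (with f₀ = 38500 Hz): |f₂ − f₀| = 2u·f₀/(v + u) = 2 × 2 × 38500/352 ≈ 438 Hz.

438 Hz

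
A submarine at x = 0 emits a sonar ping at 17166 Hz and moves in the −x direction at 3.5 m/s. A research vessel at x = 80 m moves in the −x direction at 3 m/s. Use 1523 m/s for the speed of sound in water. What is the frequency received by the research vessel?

17160 Hz

The observer lies on the +x side, so the source is heading away from the observer and the observer is heading toward the source.
General Doppler shift: f' = f · (v + v_o)/(v + v_s).
f' = 17166 × (1523 + 3)/(1523 + 3.5) = 17166 × 1526/1526.5 ≈ 17160 Hz.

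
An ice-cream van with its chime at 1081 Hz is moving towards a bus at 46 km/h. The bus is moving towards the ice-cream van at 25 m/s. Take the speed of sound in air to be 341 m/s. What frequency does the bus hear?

1205 Hz

46 km/h = 12.78 m/s.
General Doppler shift: f' = f · (v + v_o)/(v − v_s).
f' = 1081 × (341 + 25)/(341 − 12.78) = 1081 × 366/328.22 ≈ 1205 Hz.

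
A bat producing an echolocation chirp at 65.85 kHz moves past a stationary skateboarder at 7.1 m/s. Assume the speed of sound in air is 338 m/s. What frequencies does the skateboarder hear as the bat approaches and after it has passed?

Approaching: f₁ = f · v/(v − v_s) = 65.85 × 338/330.9 ≈ 67.3 kHz.
Receding: f₂ = f · v/(v + v_s) = 65.85 × 338/345.1 ≈ 64.5 kHz.

67.3 kHz approaching; 64.5 kHz receding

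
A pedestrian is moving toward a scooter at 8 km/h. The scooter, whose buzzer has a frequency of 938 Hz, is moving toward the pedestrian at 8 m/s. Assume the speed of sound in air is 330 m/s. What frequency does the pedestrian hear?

8 km/h = 2.222 m/s.
General Doppler shift: f' = f · (v + v_o)/(v − v_s).
f' = 938 × (330 + 2.222)/(330 − 8) = 938 × 332.22/322 ≈ 968 Hz.

968 Hz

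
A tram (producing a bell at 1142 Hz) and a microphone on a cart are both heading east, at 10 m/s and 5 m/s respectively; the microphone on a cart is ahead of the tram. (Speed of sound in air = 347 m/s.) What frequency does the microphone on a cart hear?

1159 Hz

The microphone on a cart is ahead, so the tram is moving toward it while the microphone on a cart is moving away from the tram.
Both move, so f' = f · (v − v_o)/(v − v_s).
f' = 1142 × (347 − 5)/(347 − 10) = 1142 × 342/337 ≈ 1159 Hz.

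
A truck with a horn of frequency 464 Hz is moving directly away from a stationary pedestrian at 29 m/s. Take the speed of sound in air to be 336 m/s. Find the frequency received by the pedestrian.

427 Hz

With the source moving away from a stationary observer, f' = f · v/(v + v_s).
f' = 464 × 336/(336 + 29) = 464 × 336/365 ≈ 427 Hz.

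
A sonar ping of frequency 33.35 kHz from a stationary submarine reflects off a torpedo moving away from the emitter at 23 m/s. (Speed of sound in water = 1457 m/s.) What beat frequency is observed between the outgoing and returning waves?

The torpedo first receives the wave as a moving observer: f₁ = f₀ · (v − u)/v = 33.35 × (1457 − 23)/1457 ≈ 32.824 kHz.
On reflection it acts as a source moving away from the stationary detector: f₂ = f₁ · v/(v + u) = 32.824 × 1457/1480 ≈ 32.313 kHz.
Equivalently f₂ = f₀ · (v − u)/(v + u).
Beat frequency (with f₀ = 33350 Hz): |f₂ − f₀| = 2u·f₀/(v + u) = 2 × 23 × 33350/1480 ≈ 1037 Hz.

1037 Hz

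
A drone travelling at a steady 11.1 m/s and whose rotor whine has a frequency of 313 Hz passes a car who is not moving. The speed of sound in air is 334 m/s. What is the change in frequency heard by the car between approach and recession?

Approaching: f₁ = f · v/(v − v_s) = 313 × 334/322.9 ≈ 323.8 Hz.
Receding: f₂ = f · v/(v + v_s) = 313 × 334/345.1 ≈ 302.9 Hz.
Drop: f₁ − f₂ = 2f·v·v_s/(v² − v_s²) = 2 × 313 × 334 × 11.1/(334² − 11.1²) ≈ 20.8 Hz.

20.8 Hz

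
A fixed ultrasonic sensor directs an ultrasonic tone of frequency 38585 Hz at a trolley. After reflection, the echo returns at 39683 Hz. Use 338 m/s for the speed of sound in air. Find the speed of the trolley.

Double Doppler shift off a moving reflector: f₂ = f₀ · (v + u)/(v − u) (u > 0 toward emitter).
Rearranging, u = v · (f₂ − f₀)/(f₂ + f₀) = 338 × 1098/78268 ≈ 4.7 m/s.
So the trolley is moving at 4.7 m/s toward the emitter.

4.7 m/s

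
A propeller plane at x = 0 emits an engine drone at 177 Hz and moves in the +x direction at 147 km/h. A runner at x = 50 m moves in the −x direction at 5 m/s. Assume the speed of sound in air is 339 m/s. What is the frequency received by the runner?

204 Hz

147 km/h = 40.83 m/s.
The observer lies on the +x side, so the source is heading toward the observer and the observer is heading toward the source.
Both move, so f' = f · (v + v_o)/(v − v_s).
f' = 177 × (339 + 5)/(339 − 40.83) = 177 × 344/298.17 ≈ 204 Hz.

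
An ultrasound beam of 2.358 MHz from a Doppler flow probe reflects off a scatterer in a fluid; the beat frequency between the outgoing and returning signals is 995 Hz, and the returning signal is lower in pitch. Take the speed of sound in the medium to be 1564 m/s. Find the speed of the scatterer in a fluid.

Double Doppler shift off a moving reflector: f₂ = f₀ · (v + u)/(v − u) (u > 0 toward emitter).
Returning signal is lower, so f₂ = f₀ − Δf = 2358000 − 995 = 2357005 Hz.
Rearranging, u = v · (f₂ − f₀)/(f₂ + f₀) = 1564 × -995/4715005 ≈ -0.33 m/s.
So the scatterer in a fluid is moving at 0.33 m/s away from the emitter.

0.33 m/s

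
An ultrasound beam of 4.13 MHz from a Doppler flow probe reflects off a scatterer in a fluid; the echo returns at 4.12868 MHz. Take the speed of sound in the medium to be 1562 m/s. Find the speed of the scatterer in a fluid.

0.25 m/s

Double Doppler shift off a moving reflector: f₂ = f₀ · (v + u)/(v − u) (u > 0 toward emitter).
Rearranging, u = v · (f₂ − f₀)/(f₂ + f₀) = 1562 × -0.00132/8.25868 ≈ -0.25 m/s.
So the scatterer in a fluid is moving at 0.25 m/s away from the emitter.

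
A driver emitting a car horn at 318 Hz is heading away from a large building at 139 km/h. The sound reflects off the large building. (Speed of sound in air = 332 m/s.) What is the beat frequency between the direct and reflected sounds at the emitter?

139 km/h = 38.61 m/s.
The large building receives the sound from a moving source: f₁ = f₀ · v/(v + v_e) = 318 × 332/370.61 ≈ 284.9 Hz.
On the return leg the driver is a moving observer: f₂ = f₁ · (v − v_e)/v = 284.9 × 293.39/332 ≈ 251.7 Hz.
Beat against the emitted tone: |f₂ − f₀| = 2v_e·f₀/(v + v_e) = 2 × 38.61 × 318/370.61 ≈ 66 Hz.

66 Hz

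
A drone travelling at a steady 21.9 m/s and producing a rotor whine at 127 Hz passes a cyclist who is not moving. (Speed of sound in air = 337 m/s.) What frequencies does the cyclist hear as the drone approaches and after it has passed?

Approaching: f₁ = f · v/(v − v_s) = 127 × 337/315.1 ≈ 136 Hz.
Receding: f₂ = f · v/(v + v_s) = 127 × 337/358.9 ≈ 119 Hz.

136 Hz approaching; 119 Hz receding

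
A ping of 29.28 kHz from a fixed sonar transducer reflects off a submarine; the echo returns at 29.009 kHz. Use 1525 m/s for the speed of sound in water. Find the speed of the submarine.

Double Doppler shift off a moving reflector: f₂ = f₀ · (v + u)/(v − u) (u > 0 toward emitter).
Rearranging, u = v · (f₂ − f₀)/(f₂ + f₀) = 1525 × -0.271/58.289 ≈ -7.1 m/s.
So the submarine is moving at 7.1 m/s away from the emitter.

7.1 m/s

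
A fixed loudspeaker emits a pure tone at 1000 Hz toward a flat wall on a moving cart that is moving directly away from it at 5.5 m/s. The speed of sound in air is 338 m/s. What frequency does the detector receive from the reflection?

968 Hz

At the flat wall on a moving cart (a moving observer), f₁ = f₀ · (v − u)/v = 1000 × 332.5/338 ≈ 984 Hz.
On reflection it acts as a source moving away from the stationary detector: f₂ = f₁ · v/(v + u) = 984 × 338/343.5 ≈ 968 Hz.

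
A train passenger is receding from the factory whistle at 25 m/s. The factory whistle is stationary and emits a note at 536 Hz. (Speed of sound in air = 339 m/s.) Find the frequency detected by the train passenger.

Only the observer moves, away from the source, so f' = f · (v − v_o)/v.
f' = 536 × (339 − 25)/339 = 536 × 314/339 ≈ 496 Hz.

496 Hz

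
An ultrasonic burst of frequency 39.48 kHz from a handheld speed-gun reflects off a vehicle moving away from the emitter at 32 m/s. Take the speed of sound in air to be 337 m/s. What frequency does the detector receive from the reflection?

The vehicle first receives the wave as a moving observer: f₁ = f₀ · (v − u)/v = 39.48 × (337 − 32)/337 ≈ 35.7 kHz.
On reflection it acts as a source moving away from the stationary detector: f₂ = f₁ · v/(v + u) = 35.7 × 337/369 ≈ 32.6 kHz.
Equivalently f₂ = f₀ · (v − u)/(v + u).

32.6 kHz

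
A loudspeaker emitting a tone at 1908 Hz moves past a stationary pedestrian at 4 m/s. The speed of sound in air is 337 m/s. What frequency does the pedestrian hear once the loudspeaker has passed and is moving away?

1886 Hz

Receding: f₂ = f · v/(v + v_s) = 1908 × 337/341 ≈ 1886 Hz.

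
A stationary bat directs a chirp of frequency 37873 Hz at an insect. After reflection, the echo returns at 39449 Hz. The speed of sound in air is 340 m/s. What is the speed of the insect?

6.9 m/s

Double Doppler shift off a moving reflector: f₂ = f₀ · (v + u)/(v − u) (u > 0 toward emitter).
Rearranging, u = v · (f₂ − f₀)/(f₂ + f₀) = 340 × 1576/77322 ≈ 6.9 m/s.
So the insect is moving at 6.9 m/s toward the emitter.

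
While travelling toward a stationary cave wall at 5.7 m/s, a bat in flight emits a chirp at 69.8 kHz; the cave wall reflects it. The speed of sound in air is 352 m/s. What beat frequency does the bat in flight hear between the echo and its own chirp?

The cave wall receives the sound from a moving source: f₁ = f₀ · v/(v − v_e) = 69.8 × 352/346.3 ≈ 70.95 kHz.
On the return leg the bat in flight is a moving observer: f₂ = f₁ · (v + v_e)/v = 70.95 × 357.7/352 ≈ 72.10 kHz.
Beat against the emitted tone (with f₀ = 69800 Hz): |f₂ − f₀| = 2v_e·f₀/(v − v_e) = 2 × 5.7 × 69800/346.3 ≈ 2298 Hz.

2298 Hz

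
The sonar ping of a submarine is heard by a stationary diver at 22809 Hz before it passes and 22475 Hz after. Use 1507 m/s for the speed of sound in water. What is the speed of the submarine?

11.1 m/s

f₁/f₂ = (v + v_s)/(v − v_s), so v_s = v · (f₁ − f₂)/(f₁ + f₂).
v_s = 1507 × (22809 − 22475)/(22809 + 22475) = 1507 × 334/45284 ≈ 11.1 m/s.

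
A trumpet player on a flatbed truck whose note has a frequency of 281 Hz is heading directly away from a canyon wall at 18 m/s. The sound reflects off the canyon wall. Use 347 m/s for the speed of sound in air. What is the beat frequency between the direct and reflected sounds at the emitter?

27.7 Hz

The canyon wall receives the sound from a moving source: f₁ = f₀ · v/(v + v_e) = 281 × 347/365 ≈ 267.1 Hz.
On the return leg the trumpet player on a flatbed truck is a moving observer: f₂ = f₁ · (v − v_e)/v = 267.1 × 329/347 ≈ 253.3 Hz.
Beat against the emitted tone: |f₂ − f₀| = 2v_e·f₀/(v + v_e) = 2 × 18 × 281/365 ≈ 27.7 Hz.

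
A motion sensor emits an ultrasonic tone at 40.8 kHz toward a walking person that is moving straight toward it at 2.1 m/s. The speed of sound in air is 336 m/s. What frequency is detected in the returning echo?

The walking person first receives the wave as a moving observer: f₁ = f₀ · (v + u)/v = 40.8 × (336 + 2.1)/336 ≈ 41.1 kHz.
On reflection it acts as a source moving toward the stationary detector: f₂ = f₁ · v/(v − u) = 41.1 × 336/333.9 ≈ 41.3 kHz.

41.3 kHz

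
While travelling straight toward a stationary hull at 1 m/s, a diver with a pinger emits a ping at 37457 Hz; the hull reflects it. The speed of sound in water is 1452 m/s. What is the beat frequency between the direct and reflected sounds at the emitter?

51.6 Hz

The hull receives the sound from a moving source: f₁ = f₀ · v/(v − v_e) = 37457 × 1452/1451 ≈ 37482.8 Hz.
On the return leg the diver with a pinger is a moving observer: f₂ = f₁ · (v + v_e)/v = 37482.8 × 1453/1452 ≈ 37508.6 Hz.
Beat against the emitted tone: |f₂ − f₀| = 2v_e·f₀/(v − v_e) = 2 × 1 × 37457/1451 ≈ 51.6 Hz.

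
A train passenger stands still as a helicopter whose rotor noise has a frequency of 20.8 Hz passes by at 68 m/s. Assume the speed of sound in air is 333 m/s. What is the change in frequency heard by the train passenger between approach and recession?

Approaching: f₁ = f · v/(v − v_s) = 20.8 × 333/265 ≈ 26.14 Hz.
Receding: f₂ = f · v/(v + v_s) = 20.8 × 333/401 ≈ 17.27 Hz.
Drop: f₁ − f₂ = 2f·v·v_s/(v² − v_s²) = 2 × 20.8 × 333 × 68/(333² − 68²) ≈ 8.86 Hz.

8.86 Hz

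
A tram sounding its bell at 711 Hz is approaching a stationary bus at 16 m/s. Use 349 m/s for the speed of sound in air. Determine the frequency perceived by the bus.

745 Hz

Moving source, stationary observer: f' = f · v/(v − v_s) since the source is approaching.
f' = 711 × 349/(349 − 16) = 711 × 349/333 ≈ 745 Hz.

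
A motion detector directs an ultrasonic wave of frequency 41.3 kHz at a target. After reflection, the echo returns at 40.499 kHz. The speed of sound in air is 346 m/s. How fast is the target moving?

Double Doppler shift off a moving reflector: f₂ = f₀ · (v + u)/(v − u) (u > 0 toward emitter).
Rearranging, u = v · (f₂ − f₀)/(f₂ + f₀) = 346 × -0.801/81.799 ≈ -3.4 m/s.
So the target is moving at 3.4 m/s away from the emitter.

3.4 m/s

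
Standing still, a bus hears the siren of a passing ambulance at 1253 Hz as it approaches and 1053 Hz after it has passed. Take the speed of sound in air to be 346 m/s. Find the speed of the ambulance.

f₁/f₂ = (v + v_s)/(v − v_s), so v_s = v · (f₁ − f₂)/(f₁ + f₂).
v_s = 346 × (1253 − 1053)/(1253 + 1053) = 346 × 200/2306 ≈ 30 m/s.

30 m/s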